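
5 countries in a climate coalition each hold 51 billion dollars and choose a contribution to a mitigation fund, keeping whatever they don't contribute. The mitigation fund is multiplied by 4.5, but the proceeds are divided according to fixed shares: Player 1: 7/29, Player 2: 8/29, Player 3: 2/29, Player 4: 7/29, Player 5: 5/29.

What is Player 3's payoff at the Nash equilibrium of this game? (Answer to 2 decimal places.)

Player j's private return per contributed unit is 4.5 × (j's share). Contributing is weakly dominant for j when that share is at least 1/4.5 = 0.2222, and contributing 0 is dominant otherwise.
Player 1, Player 2 and Player 4 are above the threshold, contributing 51 each; the remaining 2 contribute 0. Total contributed: 153.
Player 3 keeps 51 and receives 4.5 × 153 × 2/29 = 47.48 from the mitigation fund, for a payoff of 98.48.

98.48 billion dollars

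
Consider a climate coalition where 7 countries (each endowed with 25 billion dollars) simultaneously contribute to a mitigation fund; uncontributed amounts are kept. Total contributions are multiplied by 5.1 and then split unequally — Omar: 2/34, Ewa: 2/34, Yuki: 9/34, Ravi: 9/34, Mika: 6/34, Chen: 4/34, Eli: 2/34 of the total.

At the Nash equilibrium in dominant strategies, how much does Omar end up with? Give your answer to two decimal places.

For player j, contributing a unit is worthwhile iff 5.1 × (j's share) ≥ 1, i.e. iff j's share is at least 0.1961.
The shares above 0.1961 belong to Yuki and Ravi, contributing 25 each; the remaining 5 contribute 0. Total contributed: 50.
Omar keeps 25 and receives 5.1 × 50 × 2/34 = 15.00 from the mitigation fund, for a payoff of 40.00.

40.00 billion dollars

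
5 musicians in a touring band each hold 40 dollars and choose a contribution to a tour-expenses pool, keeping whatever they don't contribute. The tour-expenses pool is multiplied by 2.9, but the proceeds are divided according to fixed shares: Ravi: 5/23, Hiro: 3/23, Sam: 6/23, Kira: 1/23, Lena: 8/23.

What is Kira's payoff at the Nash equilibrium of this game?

45.04 dollars

Player j's private return per contributed unit is 2.9 × (j's share). Contributing is weakly dominant for j when that share is at least 1/2.9 = 0.3448, and contributing 0 is dominant otherwise.
Lena alone (share 8/23) is above the threshold, contributing 40; the remaining 4 contribute 0. Total contributed: 40.
Kira keeps 40 and receives 2.9 × 40 × 1/23 = 5.04 from the tour-expenses pool, for a payoff of 45.04.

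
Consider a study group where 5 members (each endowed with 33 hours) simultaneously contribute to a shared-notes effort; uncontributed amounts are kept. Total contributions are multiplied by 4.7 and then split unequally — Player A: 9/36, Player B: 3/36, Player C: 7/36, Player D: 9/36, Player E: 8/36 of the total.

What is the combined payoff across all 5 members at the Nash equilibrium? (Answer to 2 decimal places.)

531.30 hours

For player j, contributing a unit is worthwhile iff 4.7 × (j's share) ≥ 1, i.e. iff j's share is at least 0.2128.
Player A, Player D and Player E clear that bar, contributing 33 each; the remaining 2 contribute 0. Total contributed: 99.
The shared-notes effort pays out 4.7 × 99 = 465.30 in total (split across the unequal shares, but the aggregate is all that matters for the group sum).
The 2 free-riders keep 33 each, adding 66. Group total = 66 + 465.30 = 531.30.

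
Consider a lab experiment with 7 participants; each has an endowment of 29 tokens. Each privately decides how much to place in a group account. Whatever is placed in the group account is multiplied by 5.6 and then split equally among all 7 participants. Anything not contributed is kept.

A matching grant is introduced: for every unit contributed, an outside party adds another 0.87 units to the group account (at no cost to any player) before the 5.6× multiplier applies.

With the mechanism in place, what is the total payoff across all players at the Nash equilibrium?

2125.82 tokens

With the mechanism, a contributed unit returns 5.6 × 1.87 / 7 = 1.4960 per unit of net cost to the contributor — now above 1 — so contributing fully is weakly dominant for every player.
So the Nash equilibrium is full contribution by all 7; the group earns 5.6 × 1.87 × 203 = 2125.82.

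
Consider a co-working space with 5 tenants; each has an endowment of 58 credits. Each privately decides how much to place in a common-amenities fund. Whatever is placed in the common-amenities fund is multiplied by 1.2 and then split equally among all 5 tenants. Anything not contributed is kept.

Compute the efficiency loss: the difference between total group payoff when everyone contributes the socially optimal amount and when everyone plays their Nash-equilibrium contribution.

58.00 credits

Each contributed unit returns 1.2/5 = 0.2400 to its contributor — below 1 — so contributing 0 is dominant for every player. At the Nash equilibrium everyone keeps their 58, and the group total is 5 × 58 = 290.
Each contributed unit returns 1.200 to the group as a whole (0.2400 to each of 5 players), which exceeds 1, so the social optimum is full contribution: group total = 1.200 × 290 = 348.00.
Efficiency loss = 348.00 − 290 = 58.00.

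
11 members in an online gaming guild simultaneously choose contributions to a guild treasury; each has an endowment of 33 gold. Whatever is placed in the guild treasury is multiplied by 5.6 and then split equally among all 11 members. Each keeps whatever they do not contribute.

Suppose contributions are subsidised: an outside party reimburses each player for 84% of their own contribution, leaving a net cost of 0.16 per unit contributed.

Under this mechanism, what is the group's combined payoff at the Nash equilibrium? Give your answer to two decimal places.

Under the mechanism each unit contributed yields (5.6/11) / 0.16 = 3.1818 back to its contributor per unit of net cost, which exceeds 1, making full contribution the dominant choice for everyone.
So the Nash equilibrium is full contribution by all 11; the group earns 11 × (33 × 0.84 + 5.6 × 33) = 2337.72.

2337.72 gold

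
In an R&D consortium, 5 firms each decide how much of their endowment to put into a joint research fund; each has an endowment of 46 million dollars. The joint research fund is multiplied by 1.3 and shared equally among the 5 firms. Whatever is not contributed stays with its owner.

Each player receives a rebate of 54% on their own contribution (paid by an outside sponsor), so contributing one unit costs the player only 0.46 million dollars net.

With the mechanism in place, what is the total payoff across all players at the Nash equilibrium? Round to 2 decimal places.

230.00 million dollars

Even with the mechanism, each unit contributed returns only (1.3/5) / 0.46 = 0.5652 per unit of net cost, so contributing nothing is still dominant.
Everyone keeps their endowment and the group total is 5 × 46 = 230.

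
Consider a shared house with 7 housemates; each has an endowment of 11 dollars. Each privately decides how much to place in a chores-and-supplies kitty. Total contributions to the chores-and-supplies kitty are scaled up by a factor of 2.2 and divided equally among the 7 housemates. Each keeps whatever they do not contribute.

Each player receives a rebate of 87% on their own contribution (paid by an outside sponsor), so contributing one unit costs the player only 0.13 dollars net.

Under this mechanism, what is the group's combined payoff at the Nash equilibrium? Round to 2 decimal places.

236.39 dollars

Under the mechanism each unit contributed yields (2.2/7) / 0.13 = 2.4176 back to its contributor per unit of net cost, which exceeds 1, making full contribution the dominant choice for everyone.
At the Nash equilibrium everyone contributes 11. Group total payoff = 7 × (11 × 0.87 + 2.2 × 11) = 236.39.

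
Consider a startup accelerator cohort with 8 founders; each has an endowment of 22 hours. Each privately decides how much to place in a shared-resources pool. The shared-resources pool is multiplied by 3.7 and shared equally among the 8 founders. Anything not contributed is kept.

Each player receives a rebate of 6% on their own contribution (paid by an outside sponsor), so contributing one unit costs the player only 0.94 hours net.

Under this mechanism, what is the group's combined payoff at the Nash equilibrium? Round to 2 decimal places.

176.00 hours

The effective private return is (3.7/8) / 0.94 = 0.4920, which is still under 1, so the mechanism doesn't change anyone's dominant strategy: zero contribution.
Everyone keeps their endowment and the group total is 8 × 22 = 176.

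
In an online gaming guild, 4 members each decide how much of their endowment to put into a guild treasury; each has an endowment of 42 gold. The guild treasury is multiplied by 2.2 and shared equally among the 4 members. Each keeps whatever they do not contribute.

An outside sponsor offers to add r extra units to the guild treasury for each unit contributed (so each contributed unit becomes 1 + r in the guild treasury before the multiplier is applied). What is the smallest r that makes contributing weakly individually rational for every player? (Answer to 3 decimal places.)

0.818

With matching at rate r, one contributed unit becomes (1 + r) in the guild treasury and returns 2.2 × (1 + r) / 4 to the contributor.
Setting this equal to 1: 1 + r = 4/2.2 = 1.8182.
So the minimum matching rate is r = 1.8182 − 1 = 0.818.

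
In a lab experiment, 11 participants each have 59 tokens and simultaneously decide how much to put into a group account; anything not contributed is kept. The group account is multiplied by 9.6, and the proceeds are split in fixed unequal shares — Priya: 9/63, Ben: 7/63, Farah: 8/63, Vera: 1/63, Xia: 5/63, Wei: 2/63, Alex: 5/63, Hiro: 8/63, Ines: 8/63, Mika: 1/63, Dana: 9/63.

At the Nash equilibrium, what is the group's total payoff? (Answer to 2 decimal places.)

A player with share s gets back 9.6·s per unit contributed, so full contribution is dominant for anyone with s > 1/9.6 = 0.1042 and zero contribution is dominant for anyone below.
The shares above 0.1042 belong to Priya, Ben, Farah, Hiro, Ines and Dana, contributing 59 each; the remaining 5 contribute 0. Total contributed: 354.
The group account pays out 9.6 × 354 = 3398.40 in total (split across the unequal shares, but the aggregate is all that matters for the group sum).
The 5 free-riders keep 59 each, adding 295. Group total = 295 + 3398.40 = 3693.40.

3693.40 tokens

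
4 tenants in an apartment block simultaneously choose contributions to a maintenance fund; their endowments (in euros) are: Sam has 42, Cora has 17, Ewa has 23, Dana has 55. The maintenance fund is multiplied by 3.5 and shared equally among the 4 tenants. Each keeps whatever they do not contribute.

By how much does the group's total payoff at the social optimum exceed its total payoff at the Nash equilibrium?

342.50 euros

The private return per contributed unit is 3.5/4 = 0.8750 < 1 for every player regardless of endowment, so the Nash equilibrium is zero contribution and the group total is Σ E_j = 42 + 17 + 23 + 55 = 137.
Each contributed unit returns 3.500 to the group, so the social optimum is full contribution by everyone: group total = 3.500 × 137 = 479.50.
Efficiency loss = (3.500 − 1) × 137 = 342.50.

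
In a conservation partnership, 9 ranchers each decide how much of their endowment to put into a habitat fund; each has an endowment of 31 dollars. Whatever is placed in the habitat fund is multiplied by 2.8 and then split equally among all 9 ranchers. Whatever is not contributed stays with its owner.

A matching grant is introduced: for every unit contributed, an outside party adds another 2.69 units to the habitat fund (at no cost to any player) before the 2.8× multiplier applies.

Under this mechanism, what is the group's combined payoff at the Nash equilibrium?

2882.63 dollars

The effective private return per unit is now 2.8 × 3.69 / 9 = 1.1480 > 1, so every player's dominant strategy flips to full contribution.
So the Nash equilibrium is full contribution by all 9; the group earns 2.8 × 3.69 × 279 = 2882.63.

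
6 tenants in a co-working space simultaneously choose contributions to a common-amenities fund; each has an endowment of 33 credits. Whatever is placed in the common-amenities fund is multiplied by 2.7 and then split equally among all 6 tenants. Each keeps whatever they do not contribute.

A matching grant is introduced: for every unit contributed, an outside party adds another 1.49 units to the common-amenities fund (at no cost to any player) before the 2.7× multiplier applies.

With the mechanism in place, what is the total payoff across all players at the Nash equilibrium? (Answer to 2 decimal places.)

1331.15 credits

With the mechanism, a contributed unit returns 2.7 × 2.49 / 6 = 1.1205 per unit of net cost to the contributor — now above 1 — so contributing fully is weakly dominant for every player.
So the Nash equilibrium is full contribution by all 6; the group earns 2.7 × 2.49 × 198 = 1331.15.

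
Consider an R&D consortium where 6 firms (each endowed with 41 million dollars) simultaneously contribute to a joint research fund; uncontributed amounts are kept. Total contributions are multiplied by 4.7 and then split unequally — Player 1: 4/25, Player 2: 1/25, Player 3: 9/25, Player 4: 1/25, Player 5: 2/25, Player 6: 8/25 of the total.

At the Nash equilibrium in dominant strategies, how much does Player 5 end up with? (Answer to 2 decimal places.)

Player j's private return per contributed unit is 4.7 × (j's share). Contributing is weakly dominant for j when that share is at least 1/4.7 = 0.2128, and contributing 0 is dominant otherwise.
Player 3 and Player 6 clear that bar, contributing 41 each; the remaining 4 contribute 0. Total contributed: 82.
Player 5 keeps 41 and receives 4.7 × 82 × 2/25 = 30.83 from the joint research fund, for a payoff of 71.83.

71.83 million dollars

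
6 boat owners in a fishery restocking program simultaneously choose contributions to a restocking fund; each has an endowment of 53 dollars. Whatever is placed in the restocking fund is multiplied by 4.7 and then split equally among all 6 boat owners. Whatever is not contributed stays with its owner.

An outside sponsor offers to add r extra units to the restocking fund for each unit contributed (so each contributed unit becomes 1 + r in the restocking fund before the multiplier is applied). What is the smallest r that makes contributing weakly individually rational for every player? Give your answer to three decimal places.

With matching at rate r, one contributed unit becomes (1 + r) in the restocking fund and returns 4.7 × (1 + r) / 6 to the contributor.
Setting this equal to 1: 1 + r = 6/4.7 = 1.2766.
So the minimum matching rate is r = 1.2766 − 1 = 0.277.

0.277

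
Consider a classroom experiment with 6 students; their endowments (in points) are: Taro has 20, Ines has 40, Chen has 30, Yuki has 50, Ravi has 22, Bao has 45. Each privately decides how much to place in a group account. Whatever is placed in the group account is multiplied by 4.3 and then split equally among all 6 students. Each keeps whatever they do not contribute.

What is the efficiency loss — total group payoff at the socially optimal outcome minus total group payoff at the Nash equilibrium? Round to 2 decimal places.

The private return per contributed unit is 4.3/6 = 0.7167 < 1 for every player regardless of endowment, so the Nash equilibrium is zero contribution and the group total is Σ E_j = 20 + 40 + 30 + 50 + 22 + 45 = 207.
Each contributed unit returns 4.300 to the group, so the social optimum is full contribution by everyone: group total = 4.300 × 207 = 890.10.
Efficiency loss = (4.300 − 1) × 207 = 683.10.

683.10 points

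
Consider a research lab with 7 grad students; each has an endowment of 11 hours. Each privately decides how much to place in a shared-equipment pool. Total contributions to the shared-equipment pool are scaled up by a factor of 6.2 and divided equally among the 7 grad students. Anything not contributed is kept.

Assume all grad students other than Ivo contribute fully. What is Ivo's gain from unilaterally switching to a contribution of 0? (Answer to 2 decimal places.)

1.26 hours

Switching from a contribution of 11 to 0 lets Ivo keep an extra 11 hours, but lowers the shared-equipment pool by 11, which costs Ivo their own share of that drop: 6.2/7 × 11 = 9.74.
Net gain = 11 − 9.74 = 1.26. The private return per contributed unit (0.8857) is below 1, so free-riding is indeed the best response regardless of what the others do.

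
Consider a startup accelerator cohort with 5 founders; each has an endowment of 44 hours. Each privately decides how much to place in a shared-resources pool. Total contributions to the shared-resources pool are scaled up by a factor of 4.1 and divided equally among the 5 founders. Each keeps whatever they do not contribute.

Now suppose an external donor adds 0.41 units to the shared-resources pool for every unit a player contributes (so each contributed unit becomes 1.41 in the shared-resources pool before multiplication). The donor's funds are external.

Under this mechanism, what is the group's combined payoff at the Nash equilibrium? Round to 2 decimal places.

Under the mechanism each unit contributed yields 4.1 × 1.41 / 5 = 1.1562 back to its contributor per unit of net cost, which exceeds 1, making full contribution the dominant choice for everyone.
So the Nash equilibrium is full contribution by all 5; the group earns 4.1 × 1.41 × 220 = 1271.82.

1271.82 hours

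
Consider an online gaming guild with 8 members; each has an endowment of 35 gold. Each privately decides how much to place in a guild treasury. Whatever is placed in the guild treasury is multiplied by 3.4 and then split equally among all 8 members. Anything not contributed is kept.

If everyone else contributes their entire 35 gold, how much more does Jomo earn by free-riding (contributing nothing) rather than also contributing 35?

20.13 gold

Switching from a contribution of 35 to 0 lets Jomo keep an extra 35 gold, but lowers the guild treasury by 35, which costs Jomo their own share of that drop: 3.4/8 × 35 = 14.87.
Net gain = 35 − 14.87 = 20.13. The private return per contributed unit (0.4250) is below 1, so free-riding is indeed the best response regardless of what the others do.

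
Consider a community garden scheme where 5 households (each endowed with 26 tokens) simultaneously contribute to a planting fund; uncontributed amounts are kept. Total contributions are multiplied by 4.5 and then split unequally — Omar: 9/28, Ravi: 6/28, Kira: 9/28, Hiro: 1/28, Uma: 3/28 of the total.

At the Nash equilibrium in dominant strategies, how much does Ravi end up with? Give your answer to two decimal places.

76.14 tokens

Each unit j contributes comes back to j as 4.5 × (j's share), so j prefers to contribute only if that share exceeds 1/4.5 = 0.2222; otherwise keeping the unit dominates.
Omar and Kira are above the threshold, contributing 26 each; the remaining 3 contribute 0. Total contributed: 52.
Ravi keeps 26 and receives 4.5 × 52 × 6/28 = 50.14 from the planting fund, for a payoff of 76.14.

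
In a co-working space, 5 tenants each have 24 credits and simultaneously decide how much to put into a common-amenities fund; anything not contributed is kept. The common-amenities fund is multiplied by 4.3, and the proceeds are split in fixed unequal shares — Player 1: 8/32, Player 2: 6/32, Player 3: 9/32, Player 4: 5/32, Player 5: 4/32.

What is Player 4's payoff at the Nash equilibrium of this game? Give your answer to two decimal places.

Each unit j contributes comes back to j as 4.3 × (j's share), so j prefers to contribute only if that share exceeds 1/4.3 = 0.2326; otherwise keeping the unit dominates.
Player 1 and Player 3 are above the threshold, contributing 24 each; the remaining 3 contribute 0. Total contributed: 48.
Player 4 keeps 24 and receives 4.3 × 48 × 5/32 = 32.25 from the common-amenities fund, for a payoff of 56.25.

56.25 credits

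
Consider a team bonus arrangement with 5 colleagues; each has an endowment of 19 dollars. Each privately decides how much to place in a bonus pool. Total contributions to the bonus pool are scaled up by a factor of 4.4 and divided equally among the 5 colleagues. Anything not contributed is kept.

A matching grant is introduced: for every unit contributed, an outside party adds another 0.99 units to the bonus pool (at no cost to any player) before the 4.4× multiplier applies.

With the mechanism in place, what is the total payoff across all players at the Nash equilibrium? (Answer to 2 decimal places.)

831.82 dollars

With the mechanism, a contributed unit returns 4.4 × 1.99 / 5 = 1.7512 per unit of net cost to the contributor — now above 1 — so contributing fully is weakly dominant for every player.
At the Nash equilibrium everyone contributes 19. Group total payoff = 4.4 × 1.99 × 95 = 831.82.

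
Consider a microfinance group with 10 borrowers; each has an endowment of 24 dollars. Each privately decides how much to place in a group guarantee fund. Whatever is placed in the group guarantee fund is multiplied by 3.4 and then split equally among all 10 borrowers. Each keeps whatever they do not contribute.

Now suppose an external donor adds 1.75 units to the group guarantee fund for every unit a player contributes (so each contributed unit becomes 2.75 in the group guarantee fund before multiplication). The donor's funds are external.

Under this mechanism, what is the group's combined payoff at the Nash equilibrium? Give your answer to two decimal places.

With the mechanism, a contributed unit returns 3.4 × 2.75 / 10 = 0.9350 per unit of net cost — still below 1 — so contributing 0 remains dominant for every player.
Everyone keeps their endowment and the group total is 10 × 24 = 240.

240.00 dollars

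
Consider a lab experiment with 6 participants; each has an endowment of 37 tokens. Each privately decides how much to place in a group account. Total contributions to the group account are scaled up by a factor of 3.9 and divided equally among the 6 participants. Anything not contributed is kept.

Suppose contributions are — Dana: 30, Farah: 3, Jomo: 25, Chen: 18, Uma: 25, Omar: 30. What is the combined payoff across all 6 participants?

Total contributed: 30 + 3 + 25 + 18 + 25 + 30 = 131; total kept: 6 × 37 − 131 = 91.
The group account pays out 3.9 × 131 = 510.90 in aggregate.
Group total = 91 + 510.90 = 601.90.

601.90 tokens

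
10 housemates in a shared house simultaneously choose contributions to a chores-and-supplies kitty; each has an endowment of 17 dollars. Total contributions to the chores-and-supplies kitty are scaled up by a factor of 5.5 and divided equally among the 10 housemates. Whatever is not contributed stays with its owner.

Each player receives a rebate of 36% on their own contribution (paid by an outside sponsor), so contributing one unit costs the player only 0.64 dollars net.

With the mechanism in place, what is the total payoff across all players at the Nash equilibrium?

170.00 dollars

Even with the mechanism, each unit contributed returns only (5.5/10) / 0.64 = 0.8594 per unit of net cost, so contributing nothing is still dominant.
At the Nash equilibrium no one contributes; group total payoff = 10 × 17 = 170.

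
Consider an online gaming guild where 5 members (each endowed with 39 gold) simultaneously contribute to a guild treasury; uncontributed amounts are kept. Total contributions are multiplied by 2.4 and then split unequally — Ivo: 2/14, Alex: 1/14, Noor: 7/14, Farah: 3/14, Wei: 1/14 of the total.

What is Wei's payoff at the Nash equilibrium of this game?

Player j's private return per contributed unit is 2.4 × (j's share). Contributing is weakly dominant for j when that share is at least 1/2.4 = 0.4167, and contributing 0 is dominant otherwise.
The only share above 0.4167 is Noor's 7/14, contributing 39; the remaining 4 contribute 0. Total contributed: 39.
Wei keeps 39 and receives 2.4 × 39 × 1/14 = 6.69 from the guild treasury, for a payoff of 45.69.

45.69 gold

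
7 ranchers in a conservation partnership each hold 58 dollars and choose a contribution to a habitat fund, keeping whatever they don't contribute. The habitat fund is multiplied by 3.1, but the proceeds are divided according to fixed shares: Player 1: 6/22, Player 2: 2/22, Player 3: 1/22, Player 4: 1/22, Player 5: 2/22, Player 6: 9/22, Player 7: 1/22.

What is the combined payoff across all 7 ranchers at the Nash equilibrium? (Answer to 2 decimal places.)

Player j's private return per contributed unit is 3.1 × (j's share). Contributing is weakly dominant for j when that share is at least 1/3.1 = 0.3226, and contributing 0 is dominant otherwise.
Player 6 alone (share 9/22) is above the threshold, contributing 58; the remaining 6 contribute 0. Total contributed: 58.
The habitat fund pays out 3.1 × 58 = 179.80 in total (split across the unequal shares, but the aggregate is all that matters for the group sum).
The 6 free-riders keep 58 each, adding 348. Group total = 348 + 179.80 = 527.80.

527.80 dollars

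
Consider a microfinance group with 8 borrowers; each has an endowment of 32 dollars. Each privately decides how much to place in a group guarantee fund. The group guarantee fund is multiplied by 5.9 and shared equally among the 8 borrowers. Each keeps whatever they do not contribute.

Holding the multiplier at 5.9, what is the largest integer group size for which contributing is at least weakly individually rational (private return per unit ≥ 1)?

Private return per unit is 5.9/(group size), which is ≥ 1 whenever the group size is ≤ 5.9.
The largest such integer is 5.

5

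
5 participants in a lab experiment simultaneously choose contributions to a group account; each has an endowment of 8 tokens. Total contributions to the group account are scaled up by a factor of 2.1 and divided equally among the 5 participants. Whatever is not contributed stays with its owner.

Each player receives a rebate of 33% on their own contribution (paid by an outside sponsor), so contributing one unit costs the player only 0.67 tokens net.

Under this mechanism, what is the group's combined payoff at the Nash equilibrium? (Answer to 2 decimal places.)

40.00 tokens

With the mechanism, a contributed unit returns (2.1/5) / 0.67 = 0.6269 per unit of net cost — still below 1 — so contributing 0 remains dominant for every player.
Everyone keeps their endowment and the group total is 5 × 8 = 40.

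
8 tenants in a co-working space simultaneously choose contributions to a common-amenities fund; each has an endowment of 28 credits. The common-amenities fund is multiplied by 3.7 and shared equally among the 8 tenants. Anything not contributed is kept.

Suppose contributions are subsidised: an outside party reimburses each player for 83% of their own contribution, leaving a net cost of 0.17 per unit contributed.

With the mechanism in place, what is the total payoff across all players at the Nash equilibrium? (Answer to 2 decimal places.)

1014.72 credits

With the mechanism, a contributed unit returns (3.7/8) / 0.17 = 2.7206 per unit of net cost to the contributor — now above 1 — so contributing fully is weakly dominant for every player.
So the Nash equilibrium is full contribution by all 8; the group earns 8 × (28 × 0.83 + 3.7 × 28) = 1014.72.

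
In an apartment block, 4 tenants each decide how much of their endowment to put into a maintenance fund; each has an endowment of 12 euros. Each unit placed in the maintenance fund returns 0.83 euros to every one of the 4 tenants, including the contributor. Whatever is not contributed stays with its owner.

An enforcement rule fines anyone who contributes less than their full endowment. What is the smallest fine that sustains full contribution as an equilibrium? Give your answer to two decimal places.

Given the others contribute fully, the best deviation is to contribute 0 (any partial contribution still incurs the fine and gives up units whose private return 0.83 is below 1).
Deviating from 12 to 0 saves 12 euros but forfeits the deviator's share of the drop in the maintenance fund: 0.83 × 12 = 9.96.
So the deviation gain is 12 − 9.96 = 2.04, and the fine must be at least 2.04 euros to wipe it out.

2.04 euros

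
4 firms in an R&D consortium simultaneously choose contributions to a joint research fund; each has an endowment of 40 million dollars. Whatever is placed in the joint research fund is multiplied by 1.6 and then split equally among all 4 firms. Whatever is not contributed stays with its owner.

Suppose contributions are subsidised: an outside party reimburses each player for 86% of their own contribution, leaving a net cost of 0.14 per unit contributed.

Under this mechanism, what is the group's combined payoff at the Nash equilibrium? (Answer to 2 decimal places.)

393.60 million dollars

With the mechanism, a contributed unit returns (1.6/4) / 0.14 = 2.8571 per unit of net cost to the contributor — now above 1 — so contributing fully is weakly dominant for every player.
So the Nash equilibrium is full contribution by all 4; the group earns 4 × (40 × 0.86 + 1.6 × 40) = 393.60.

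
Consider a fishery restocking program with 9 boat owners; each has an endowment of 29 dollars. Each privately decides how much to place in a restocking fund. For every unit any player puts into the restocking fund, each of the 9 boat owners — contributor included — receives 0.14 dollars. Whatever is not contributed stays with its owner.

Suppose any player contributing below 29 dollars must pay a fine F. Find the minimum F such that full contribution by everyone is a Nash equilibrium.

24.94 dollars

Given the others contribute fully, the best deviation is to contribute 0 (any partial contribution still incurs the fine and gives up units whose private return 0.14 is below 1).
Deviating from 29 to 0 saves 29 dollars but forfeits the deviator's share of the drop in the restocking fund: 0.14 × 29 = 4.06.
So the deviation gain is 29 − 4.06 = 24.94, and the fine must be at least 24.94 dollars to wipe it out.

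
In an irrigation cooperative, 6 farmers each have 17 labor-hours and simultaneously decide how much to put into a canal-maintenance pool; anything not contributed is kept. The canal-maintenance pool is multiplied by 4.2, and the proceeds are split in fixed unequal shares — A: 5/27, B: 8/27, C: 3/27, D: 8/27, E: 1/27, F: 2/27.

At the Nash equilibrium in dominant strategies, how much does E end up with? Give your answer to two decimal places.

Each unit j contributes comes back to j as 4.2 × (j's share), so j prefers to contribute only if that share exceeds 1/4.2 = 0.2381; otherwise keeping the unit dominates.
B and D are above the threshold, contributing 17 each; the remaining 4 contribute 0. Total contributed: 34.
E keeps 17 and receives 4.2 × 34 × 1/27 = 5.29 from the canal-maintenance pool, for a payoff of 22.29.

22.29 labor-hours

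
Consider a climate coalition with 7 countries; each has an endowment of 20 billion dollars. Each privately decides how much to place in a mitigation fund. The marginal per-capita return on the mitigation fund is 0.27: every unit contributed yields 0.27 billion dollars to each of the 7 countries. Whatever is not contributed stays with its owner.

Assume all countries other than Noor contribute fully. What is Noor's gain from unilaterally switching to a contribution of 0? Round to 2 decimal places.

Switching from a contribution of 20 to 0 lets Noor keep an extra 20 billion dollars, but lowers the mitigation fund by 20, which costs Noor their own share of that drop: 0.27 × 20 = 5.40.
Net gain = 20 − 5.40 = 14.60. The private return per contributed unit (0.27) is below 1, so free-riding is indeed the best response regardless of what the others do.

14.60 billion dollars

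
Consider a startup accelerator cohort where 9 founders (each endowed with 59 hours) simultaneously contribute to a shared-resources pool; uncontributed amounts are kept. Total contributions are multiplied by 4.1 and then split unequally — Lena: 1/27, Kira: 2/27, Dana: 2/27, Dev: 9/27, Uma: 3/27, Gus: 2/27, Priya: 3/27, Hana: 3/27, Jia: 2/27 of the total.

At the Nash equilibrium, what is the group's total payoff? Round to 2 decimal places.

713.90 hours

A player with share s gets back 4.1·s per unit contributed, so full contribution is dominant for anyone with s > 1/4.1 = 0.2439 and zero contribution is dominant for anyone below.
Dev alone (share 9/27) is above the threshold, contributing 59; the remaining 8 contribute 0. Total contributed: 59.
The shared-resources pool pays out 4.1 × 59 = 241.90 in total (split across the unequal shares, but the aggregate is all that matters for the group sum).
The 8 free-riders keep 59 each, adding 472. Group total = 472 + 241.90 = 713.90.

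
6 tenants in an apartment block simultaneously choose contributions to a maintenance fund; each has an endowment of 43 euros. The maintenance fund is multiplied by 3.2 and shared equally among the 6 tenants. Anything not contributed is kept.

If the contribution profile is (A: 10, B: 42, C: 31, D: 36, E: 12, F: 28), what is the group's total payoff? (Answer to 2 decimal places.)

607.80 euros

Total contributed: 10 + 42 + 31 + 36 + 12 + 28 = 159; total kept: 6 × 43 − 159 = 99.
The maintenance fund pays out 3.2 × 159 = 508.80 in aggregate.
Group total = 99 + 508.80 = 607.80.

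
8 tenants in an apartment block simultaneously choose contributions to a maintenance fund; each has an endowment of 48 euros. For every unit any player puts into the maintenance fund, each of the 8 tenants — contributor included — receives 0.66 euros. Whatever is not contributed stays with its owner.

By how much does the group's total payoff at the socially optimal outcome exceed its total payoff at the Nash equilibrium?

The private return per contributed unit is 0.66 < 1, so contributing 0 is dominant for every player. At the Nash equilibrium everyone keeps their 48, and the group total is 8 × 48 = 384.
Each contributed unit returns 5.280 to the group as a whole (0.66 to each of 8 players), which exceeds 1, so the social optimum is full contribution: group total = 5.280 × 384 = 2027.52.
Efficiency loss = 2027.52 − 384 = 1643.52.

1643.52 euros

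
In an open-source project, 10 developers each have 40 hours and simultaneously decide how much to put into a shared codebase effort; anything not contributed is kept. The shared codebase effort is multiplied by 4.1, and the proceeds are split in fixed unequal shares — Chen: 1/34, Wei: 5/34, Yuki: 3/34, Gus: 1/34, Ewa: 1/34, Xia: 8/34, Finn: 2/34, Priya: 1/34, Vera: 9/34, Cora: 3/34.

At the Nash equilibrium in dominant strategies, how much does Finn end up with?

49.65 hours

Each unit j contributes comes back to j as 4.1 × (j's share), so j prefers to contribute only if that share exceeds 1/4.1 = 0.2439; otherwise keeping the unit dominates.
Only Vera (9/34) clears that bar, contributing 40; the remaining 9 contribute 0. Total contributed: 40.
Finn keeps 40 and receives 4.1 × 40 × 2/34 = 9.65 from the shared codebase effort, for a payoff of 49.65.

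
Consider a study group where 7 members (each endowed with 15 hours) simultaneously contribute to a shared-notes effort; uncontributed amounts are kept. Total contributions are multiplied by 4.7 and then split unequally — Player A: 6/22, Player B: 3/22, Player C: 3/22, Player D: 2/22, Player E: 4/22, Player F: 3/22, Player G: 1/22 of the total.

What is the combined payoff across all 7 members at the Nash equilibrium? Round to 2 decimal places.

Player j's private return per contributed unit is 4.7 × (j's share). Contributing is weakly dominant for j when that share is at least 1/4.7 = 0.2128, and contributing 0 is dominant otherwise.
Only Player A (6/22) clears that bar, contributing 15; the remaining 6 contribute 0. Total contributed: 15.
The shared-notes effort pays out 4.7 × 15 = 70.50 in total (split across the unequal shares, but the aggregate is all that matters for the group sum).
The 6 free-riders keep 15 each, adding 90. Group total = 90 + 70.50 = 160.50.

160.50 hours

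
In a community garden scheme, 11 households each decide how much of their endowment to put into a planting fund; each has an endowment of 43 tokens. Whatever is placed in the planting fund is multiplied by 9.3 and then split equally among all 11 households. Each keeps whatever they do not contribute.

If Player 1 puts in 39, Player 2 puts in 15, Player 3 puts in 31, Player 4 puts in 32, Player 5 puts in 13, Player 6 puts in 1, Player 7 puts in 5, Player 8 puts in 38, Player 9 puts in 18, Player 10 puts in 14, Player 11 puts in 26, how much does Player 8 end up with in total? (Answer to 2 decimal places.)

201.15 tokens

Total contributed: 39 + 15 + 31 + 32 + 13 + 1 + 5 + 38 + 18 + 14 + 26 = 232.
Each receives 9.3 × 232 / 11 = 196.15 from the planting fund.
Player 8 keeps 43 − 38 = 5, so Player 8's payoff is 5 + 196.15 = 201.15.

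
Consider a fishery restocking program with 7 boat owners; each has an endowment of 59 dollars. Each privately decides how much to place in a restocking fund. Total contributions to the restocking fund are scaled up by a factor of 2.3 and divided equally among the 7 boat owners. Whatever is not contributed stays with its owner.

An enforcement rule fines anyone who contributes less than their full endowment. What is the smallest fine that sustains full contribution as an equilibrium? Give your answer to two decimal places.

39.61 dollars

Given the others contribute fully, the best deviation is to contribute 0 (any partial contribution still incurs the fine and gives up units whose private return 0.3286 is below 1).
Deviating from 59 to 0 saves 59 dollars but forfeits the deviator's share of the drop in the restocking fund: 2.3/7 × 59 = 19.39.
So the deviation gain is 59 − 19.39 = 39.61, and the fine must be at least 39.61 dollars to wipe it out.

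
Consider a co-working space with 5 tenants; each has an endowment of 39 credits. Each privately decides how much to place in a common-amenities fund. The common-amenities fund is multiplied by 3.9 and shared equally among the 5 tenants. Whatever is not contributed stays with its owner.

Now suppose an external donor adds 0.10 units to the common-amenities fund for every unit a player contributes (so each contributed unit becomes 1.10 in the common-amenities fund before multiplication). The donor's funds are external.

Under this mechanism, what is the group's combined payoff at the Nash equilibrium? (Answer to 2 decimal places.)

195.00 credits

Even with the mechanism, each unit contributed returns only 3.9 × 1.10 / 5 = 0.8580 per unit of net cost, so contributing nothing is still dominant.
At the Nash equilibrium no one contributes; group total payoff = 5 × 39 = 195.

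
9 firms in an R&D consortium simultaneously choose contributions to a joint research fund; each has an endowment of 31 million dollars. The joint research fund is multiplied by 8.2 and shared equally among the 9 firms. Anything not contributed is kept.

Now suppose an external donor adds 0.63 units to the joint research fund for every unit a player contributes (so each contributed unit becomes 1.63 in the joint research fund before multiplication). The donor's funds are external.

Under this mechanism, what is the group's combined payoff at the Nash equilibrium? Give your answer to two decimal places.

Under the mechanism each unit contributed yields 8.2 × 1.63 / 9 = 1.4851 back to its contributor per unit of net cost, which exceeds 1, making full contribution the dominant choice for everyone.
So the Nash equilibrium is full contribution by all 9; the group earns 8.2 × 1.63 × 279 = 3729.11.

3729.11 million dollars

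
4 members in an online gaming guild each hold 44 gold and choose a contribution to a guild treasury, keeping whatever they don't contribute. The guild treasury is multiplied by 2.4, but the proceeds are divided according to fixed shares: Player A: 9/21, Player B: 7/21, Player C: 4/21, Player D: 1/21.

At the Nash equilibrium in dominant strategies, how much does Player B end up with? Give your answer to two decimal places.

79.20 gold

Player j's private return per contributed unit is 2.4 × (j's share). Contributing is weakly dominant for j when that share is at least 1/2.4 = 0.4167, and contributing 0 is dominant otherwise.
Only Player A (9/21) clears that bar, contributing 44; the remaining 3 contribute 0. Total contributed: 44.
Player B keeps 44 and receives 2.4 × 44 × 7/21 = 35.20 from the guild treasury, for a payoff of 79.20.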